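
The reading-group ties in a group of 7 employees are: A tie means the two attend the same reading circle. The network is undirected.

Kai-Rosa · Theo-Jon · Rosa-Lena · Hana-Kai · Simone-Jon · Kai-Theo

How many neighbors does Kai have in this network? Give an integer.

3

Kai is directly tied to Hana, Rosa, and Theo. That is 3 neighbors, so the degree of Kai is 3.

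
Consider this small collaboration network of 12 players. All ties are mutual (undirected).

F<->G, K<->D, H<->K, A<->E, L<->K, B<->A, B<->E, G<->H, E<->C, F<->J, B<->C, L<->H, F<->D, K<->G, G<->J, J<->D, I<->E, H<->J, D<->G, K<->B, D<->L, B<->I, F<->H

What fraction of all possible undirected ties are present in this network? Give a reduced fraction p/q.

There are 23 edges and 12 nodes, so the maximum possible is C(12,2) = 66.
Density = 23/66.

23/66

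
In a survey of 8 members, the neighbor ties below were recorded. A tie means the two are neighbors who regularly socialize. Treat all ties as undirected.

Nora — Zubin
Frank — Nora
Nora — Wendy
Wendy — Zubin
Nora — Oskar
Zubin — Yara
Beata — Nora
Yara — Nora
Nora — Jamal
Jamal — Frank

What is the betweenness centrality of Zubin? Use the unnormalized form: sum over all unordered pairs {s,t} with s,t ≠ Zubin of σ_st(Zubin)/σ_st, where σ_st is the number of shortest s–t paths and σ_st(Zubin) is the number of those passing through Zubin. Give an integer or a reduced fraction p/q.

Pairs whose geodesics pass through Zubin — Wendy–Yara: 1/2.
All other pairs contribute 0.
Summing the contributions gives betweenness(Zubin) = 1/2.

1/2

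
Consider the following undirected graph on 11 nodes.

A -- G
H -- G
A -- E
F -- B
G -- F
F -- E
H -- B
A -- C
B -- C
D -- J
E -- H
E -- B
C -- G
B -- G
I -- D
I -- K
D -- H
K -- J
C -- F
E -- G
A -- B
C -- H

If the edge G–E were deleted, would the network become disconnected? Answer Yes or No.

No

Even without that edge, G still reaches E via G – A – E, so the network stays connected. Not a bridge.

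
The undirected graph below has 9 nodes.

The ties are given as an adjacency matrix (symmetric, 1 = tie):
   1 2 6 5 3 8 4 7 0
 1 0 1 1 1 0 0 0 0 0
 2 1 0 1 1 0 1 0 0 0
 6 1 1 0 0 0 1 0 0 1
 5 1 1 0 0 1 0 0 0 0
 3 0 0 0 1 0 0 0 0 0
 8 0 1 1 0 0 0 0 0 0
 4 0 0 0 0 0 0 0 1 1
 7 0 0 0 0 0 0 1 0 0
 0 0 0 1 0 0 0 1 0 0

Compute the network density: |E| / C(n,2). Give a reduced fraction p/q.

There are 11 edges and 9 nodes, so the maximum possible is C(9,2) = 36.
Density = 11/36.

11/36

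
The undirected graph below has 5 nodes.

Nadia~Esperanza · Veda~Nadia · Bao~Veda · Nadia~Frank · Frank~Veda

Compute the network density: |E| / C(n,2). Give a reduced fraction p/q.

1/2

There are 5 edges and 5 nodes, so the maximum possible is C(5,2) = 10.
Density = 5/10 = 1/2.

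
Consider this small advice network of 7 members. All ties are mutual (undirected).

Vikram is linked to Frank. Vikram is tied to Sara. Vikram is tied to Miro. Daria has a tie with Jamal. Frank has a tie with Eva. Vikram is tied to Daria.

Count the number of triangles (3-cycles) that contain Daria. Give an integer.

0

Daria's neighbors are Jamal and Vikram, but none of them are tied to each other, so no triangle contains Daria.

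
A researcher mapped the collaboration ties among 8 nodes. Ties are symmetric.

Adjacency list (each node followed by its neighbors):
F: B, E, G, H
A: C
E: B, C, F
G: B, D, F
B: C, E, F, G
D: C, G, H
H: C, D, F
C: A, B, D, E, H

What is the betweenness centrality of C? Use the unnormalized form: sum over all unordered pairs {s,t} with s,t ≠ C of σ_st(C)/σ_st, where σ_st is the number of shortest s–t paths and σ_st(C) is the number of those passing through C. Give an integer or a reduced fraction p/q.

Pairs whose geodesics pass through C — E–A: 1; E–D: 1; E–H: 1/2; F–A: 3/3; A–G: 2/2; A–D: 1; A–B: 1; A–H: 1; D–B: 1/2; B–H: 1/2.
All other pairs contribute 0.
Summing the contributions gives betweenness(C) = 17/2.

17/2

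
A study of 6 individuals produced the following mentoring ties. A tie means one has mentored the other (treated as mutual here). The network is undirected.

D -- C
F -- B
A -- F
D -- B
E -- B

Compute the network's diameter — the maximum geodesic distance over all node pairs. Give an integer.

Eccentricity of each node (its greatest distance to any other): A:4, B:2, C:4, D:3, E:3, F:3.
The maximum eccentricity is 4, realized for instance by the pair C–A via C – D – B – F – A. So the diameter is 4.

4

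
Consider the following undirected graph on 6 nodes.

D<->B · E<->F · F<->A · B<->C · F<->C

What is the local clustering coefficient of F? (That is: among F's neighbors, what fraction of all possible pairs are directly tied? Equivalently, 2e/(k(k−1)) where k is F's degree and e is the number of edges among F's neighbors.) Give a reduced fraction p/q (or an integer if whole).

F's neighbors: A, C, and E (k = 3).
Possible neighbor pairs: C(3,2) = 3. Edges among them: none → e = 0.
Clustering(F) = 0/3 = 0.

0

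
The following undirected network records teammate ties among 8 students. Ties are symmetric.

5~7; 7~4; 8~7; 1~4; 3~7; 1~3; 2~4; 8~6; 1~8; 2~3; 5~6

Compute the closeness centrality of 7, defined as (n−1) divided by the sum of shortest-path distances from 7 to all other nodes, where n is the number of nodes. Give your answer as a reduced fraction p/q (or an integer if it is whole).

7/10

Distances from 7: 1:2, 2:2, 3:1, 4:1, 5:1, 6:2, 8:1. Sum = 10.
n = 8, so closeness = 7/10.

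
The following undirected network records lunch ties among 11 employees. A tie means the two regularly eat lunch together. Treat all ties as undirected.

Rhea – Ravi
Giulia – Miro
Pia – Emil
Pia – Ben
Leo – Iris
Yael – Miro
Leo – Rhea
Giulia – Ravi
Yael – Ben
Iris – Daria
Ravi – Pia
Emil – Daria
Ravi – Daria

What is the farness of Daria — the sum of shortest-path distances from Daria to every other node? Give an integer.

Distances from Daria: Ben:3, Emil:1, Giulia:2, Iris:1, Leo:2, Miro:3, Pia:2, Ravi:1, Rhea:2, Yael:4.
Sum = 3 + 1 + 2 + 1 + 2 + 3 + 2 + 1 + 2 + 4 = 21.

21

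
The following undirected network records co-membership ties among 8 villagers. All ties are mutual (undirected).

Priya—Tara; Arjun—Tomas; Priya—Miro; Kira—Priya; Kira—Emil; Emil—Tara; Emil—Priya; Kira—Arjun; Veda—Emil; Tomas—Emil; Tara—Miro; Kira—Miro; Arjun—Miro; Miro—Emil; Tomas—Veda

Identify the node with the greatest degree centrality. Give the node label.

Degrees — Arjun:3, Emil:6, Kira:4, Miro:5, Priya:4, Tara:3, Tomas:3, Veda:2.
The maximum is 6, attained only by Emil.

Emil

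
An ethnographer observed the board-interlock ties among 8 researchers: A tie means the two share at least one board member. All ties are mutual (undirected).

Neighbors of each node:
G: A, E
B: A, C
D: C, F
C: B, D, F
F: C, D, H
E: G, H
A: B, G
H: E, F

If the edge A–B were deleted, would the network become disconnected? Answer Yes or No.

No

Even without that edge, A still reaches B via A – G – E – H – F – C – B, so the network stays connected. Not a bridge.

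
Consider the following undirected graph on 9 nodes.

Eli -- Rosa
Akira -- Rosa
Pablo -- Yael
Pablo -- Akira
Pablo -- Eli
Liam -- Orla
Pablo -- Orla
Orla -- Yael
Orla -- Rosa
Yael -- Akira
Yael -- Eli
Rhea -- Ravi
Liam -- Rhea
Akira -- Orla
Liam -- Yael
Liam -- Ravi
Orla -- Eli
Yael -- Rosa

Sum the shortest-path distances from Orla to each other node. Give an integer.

Distances from Orla: Akira:1, Eli:1, Liam:1, Pablo:1, Ravi:2, Rhea:2, Rosa:1, Yael:1.
Sum = 1 + 1 + 1 + 1 + 2 + 2 + 1 + 1 = 10.

10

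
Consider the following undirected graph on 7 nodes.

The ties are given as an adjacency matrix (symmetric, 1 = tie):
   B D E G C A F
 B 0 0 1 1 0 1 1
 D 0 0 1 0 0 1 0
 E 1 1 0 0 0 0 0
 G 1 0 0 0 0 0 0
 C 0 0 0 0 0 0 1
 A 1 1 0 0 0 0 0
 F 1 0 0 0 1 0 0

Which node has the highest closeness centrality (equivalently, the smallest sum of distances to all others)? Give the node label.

Farness (sum of distances to all others) for each node — A:11, B:8, C:16, D:14, E:11, F:11, G:13.
The smallest farness is 8, for B, so B has the highest closeness.

B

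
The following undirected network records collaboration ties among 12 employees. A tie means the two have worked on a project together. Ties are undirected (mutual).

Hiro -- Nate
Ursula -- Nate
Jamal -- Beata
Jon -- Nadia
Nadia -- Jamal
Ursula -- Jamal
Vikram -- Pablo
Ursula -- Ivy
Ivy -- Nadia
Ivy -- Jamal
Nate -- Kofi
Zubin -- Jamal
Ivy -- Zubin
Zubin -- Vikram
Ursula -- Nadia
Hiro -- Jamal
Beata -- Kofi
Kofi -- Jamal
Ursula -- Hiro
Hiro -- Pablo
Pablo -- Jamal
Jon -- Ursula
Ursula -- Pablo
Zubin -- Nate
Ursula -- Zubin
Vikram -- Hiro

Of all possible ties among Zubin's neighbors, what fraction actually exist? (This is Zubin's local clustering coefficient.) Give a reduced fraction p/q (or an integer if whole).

Zubin's neighbors: Ivy, Jamal, Nate, Ursula, and Vikram (k = 5).
Possible neighbor pairs: C(5,2) = 10. Edges among them: Ivy–Jamal, Ivy–Ursula, Jamal–Ursula, Nate–Ursula → e = 4.
Clustering(Zubin) = 4/10 = 2/5.

2/5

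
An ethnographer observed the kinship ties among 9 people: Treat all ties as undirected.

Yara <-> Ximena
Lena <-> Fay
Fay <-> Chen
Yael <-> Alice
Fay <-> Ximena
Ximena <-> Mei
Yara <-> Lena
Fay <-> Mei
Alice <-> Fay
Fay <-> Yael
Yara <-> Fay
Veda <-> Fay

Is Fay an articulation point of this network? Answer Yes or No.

Removing Fay leaves {Lena, Mei, Ximena, and Yara} with no path to {Chen}, so the network splits into 4 components. Fay is a cut vertex.

Yes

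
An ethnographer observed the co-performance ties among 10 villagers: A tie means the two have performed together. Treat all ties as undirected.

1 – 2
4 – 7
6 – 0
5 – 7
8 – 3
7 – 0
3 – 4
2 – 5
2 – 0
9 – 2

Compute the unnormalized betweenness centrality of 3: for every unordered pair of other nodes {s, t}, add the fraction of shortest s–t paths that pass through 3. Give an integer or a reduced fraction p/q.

8

Pairs whose geodesics pass through 3 — 4–8: 1; 7–8: 1; 6–8: 1; 9–8: 2/2; 1–8: 2/2; 5–8: 1; 0–8: 1; 8–2: 2/2.
All other pairs contribute 0.
Summing the contributions gives betweenness(3) = 8.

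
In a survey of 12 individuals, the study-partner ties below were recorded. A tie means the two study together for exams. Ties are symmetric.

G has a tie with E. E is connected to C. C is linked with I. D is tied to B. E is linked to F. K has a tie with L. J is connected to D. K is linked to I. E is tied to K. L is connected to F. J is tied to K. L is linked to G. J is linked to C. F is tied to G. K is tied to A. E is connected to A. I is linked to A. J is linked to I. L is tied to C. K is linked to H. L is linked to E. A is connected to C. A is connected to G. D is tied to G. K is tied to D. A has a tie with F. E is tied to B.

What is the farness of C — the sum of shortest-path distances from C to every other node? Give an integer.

Distances from C: A:1, B:2, D:2, E:1, F:2, G:2, H:3, I:1, J:1, K:2, L:1.
Sum = 1 + 2 + 2 + 1 + 2 + 2 + 3 + 1 + 1 + 2 + 1 = 18.

18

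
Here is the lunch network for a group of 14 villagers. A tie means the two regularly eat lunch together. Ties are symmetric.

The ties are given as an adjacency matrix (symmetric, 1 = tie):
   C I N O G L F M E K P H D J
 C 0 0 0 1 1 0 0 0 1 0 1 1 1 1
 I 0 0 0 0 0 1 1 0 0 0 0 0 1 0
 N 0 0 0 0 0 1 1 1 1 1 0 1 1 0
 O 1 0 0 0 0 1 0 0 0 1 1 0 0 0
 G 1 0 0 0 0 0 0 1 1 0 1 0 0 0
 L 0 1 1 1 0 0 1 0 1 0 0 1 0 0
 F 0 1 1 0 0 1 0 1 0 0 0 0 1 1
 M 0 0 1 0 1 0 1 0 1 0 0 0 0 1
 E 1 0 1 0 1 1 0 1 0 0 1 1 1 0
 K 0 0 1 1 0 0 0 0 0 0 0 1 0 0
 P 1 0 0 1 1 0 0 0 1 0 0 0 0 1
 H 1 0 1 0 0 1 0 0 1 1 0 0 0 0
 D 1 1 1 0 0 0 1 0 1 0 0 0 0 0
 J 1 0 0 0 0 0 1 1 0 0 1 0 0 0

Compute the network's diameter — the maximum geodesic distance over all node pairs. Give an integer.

3

Eccentricity of each node (its greatest distance to any other): C:2, D:2, E:2, F:2, G:3, H:2, I:3, J:3, K:3, L:2, M:3, N:2, O:3, P:3.
The maximum eccentricity is 3, realized for instance by the pair I–G via I – D – C – G. So the diameter is 3.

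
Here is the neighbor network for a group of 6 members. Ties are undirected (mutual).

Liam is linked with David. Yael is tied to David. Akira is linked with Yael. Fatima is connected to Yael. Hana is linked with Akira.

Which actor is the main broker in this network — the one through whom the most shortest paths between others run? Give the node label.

Yael

Unnormalized betweenness of each node: Akira:4, David:4, Fatima:0, Hana:0, Liam:0, Yael:8.
Yael has the largest value, 8, making it the main broker — the node through which the most shortest paths run.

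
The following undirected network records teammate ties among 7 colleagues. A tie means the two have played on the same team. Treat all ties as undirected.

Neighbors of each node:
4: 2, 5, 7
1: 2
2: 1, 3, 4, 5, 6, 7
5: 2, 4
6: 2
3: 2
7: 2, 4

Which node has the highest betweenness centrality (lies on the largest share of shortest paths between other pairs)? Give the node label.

Unnormalized betweenness of each node: 1:0, 2:25/2, 3:0, 4:1/2, 5:0, 6:0, 7:0.
2 has the largest value, 25/2, making it the main broker — the node through which the most shortest paths run.

2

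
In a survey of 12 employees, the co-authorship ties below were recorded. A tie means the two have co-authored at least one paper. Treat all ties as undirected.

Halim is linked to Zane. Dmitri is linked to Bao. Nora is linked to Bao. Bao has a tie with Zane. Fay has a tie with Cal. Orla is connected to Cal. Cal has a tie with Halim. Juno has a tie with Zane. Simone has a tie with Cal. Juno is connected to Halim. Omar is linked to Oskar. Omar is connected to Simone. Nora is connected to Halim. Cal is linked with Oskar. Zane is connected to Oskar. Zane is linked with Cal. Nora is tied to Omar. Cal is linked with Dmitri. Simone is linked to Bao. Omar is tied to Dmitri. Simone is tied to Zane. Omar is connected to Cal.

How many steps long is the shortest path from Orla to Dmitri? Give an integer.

2

One shortest route is Orla – Cal – Dmitri, which uses 2 edges, and Orla and Dmitri are not directly tied, so nothing shorter exists. So d(Orla,Dmitri) = 2.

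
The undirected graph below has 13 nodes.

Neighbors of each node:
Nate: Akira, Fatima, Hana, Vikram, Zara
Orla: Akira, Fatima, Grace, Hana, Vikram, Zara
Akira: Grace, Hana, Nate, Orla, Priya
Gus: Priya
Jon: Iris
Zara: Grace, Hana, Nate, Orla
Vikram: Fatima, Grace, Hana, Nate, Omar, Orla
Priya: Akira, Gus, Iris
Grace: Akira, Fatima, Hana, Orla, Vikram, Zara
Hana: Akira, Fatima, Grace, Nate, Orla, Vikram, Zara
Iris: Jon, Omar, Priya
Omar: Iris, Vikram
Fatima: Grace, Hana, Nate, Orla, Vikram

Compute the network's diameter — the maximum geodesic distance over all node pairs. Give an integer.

5

Eccentricity of each node (its greatest distance to any other): Akira:3, Fatima:4, Grace:4, Gus:4, Hana:4, Iris:4, Jon:5, Nate:4, Omar:3, Orla:4, Priya:3, Vikram:4, Zara:5.
The maximum eccentricity is 5, realized for instance by the pair Zara–Jon via Zara – Hana – Akira – Priya – Iris – Jon. So the diameter is 5.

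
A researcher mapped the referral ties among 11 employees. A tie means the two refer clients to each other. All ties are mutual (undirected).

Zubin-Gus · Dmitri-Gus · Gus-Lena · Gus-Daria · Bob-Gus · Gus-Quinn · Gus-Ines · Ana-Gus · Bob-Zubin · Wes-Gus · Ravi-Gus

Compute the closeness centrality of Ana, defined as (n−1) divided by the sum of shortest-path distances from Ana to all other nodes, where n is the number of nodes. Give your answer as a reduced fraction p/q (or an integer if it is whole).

Distances from Ana: Bob:2, Daria:2, Dmitri:2, Gus:1, Ines:2, Lena:2, Quinn:2, Ravi:2, Wes:2, Zubin:2. Sum = 19.
n = 11, so closeness = 10/19.

10/19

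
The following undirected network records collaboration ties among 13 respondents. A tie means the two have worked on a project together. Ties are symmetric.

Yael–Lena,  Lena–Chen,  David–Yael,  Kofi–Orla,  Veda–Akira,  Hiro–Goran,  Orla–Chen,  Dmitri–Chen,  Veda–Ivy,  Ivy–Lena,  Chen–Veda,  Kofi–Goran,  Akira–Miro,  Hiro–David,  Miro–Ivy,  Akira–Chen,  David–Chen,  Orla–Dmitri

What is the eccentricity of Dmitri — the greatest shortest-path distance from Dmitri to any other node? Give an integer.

Distances from Dmitri: Akira:2, Chen:1, David:2, Goran:3, Hiro:3, Ivy:3, Kofi:2, Lena:2, Miro:3, Orla:1, Veda:2, Yael:3.
The largest is 3 (to Goran, Ivy, Miro, Yael, and Hiro), so the eccentricity of Dmitri is 3.

3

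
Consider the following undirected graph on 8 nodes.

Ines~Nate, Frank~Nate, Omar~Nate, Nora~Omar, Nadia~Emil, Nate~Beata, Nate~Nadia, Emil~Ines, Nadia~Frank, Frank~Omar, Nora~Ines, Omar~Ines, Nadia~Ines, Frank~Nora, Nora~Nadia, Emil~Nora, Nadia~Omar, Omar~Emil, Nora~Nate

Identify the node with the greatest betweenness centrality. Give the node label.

Unnormalized betweenness of each node: Beata:0, Emil:0, Frank:0, Ines:1/2, Nadia:13/12, Nate:25/4, Nora:13/12, Omar:13/12.
Nate has the largest value, 25/4, making it the main broker — the node through which the most shortest paths run.

Nate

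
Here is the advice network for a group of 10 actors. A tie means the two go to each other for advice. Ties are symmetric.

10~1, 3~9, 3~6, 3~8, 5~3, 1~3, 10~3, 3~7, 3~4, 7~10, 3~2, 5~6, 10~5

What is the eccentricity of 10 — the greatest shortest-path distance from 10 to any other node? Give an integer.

2

Distances from 10: 1:1, 2:2, 3:1, 4:2, 5:1, 6:2, 7:1, 8:2, 9:2.
The largest is 2 (to 8, 6, 9, 2, and 4), so the eccentricity of 10 is 2.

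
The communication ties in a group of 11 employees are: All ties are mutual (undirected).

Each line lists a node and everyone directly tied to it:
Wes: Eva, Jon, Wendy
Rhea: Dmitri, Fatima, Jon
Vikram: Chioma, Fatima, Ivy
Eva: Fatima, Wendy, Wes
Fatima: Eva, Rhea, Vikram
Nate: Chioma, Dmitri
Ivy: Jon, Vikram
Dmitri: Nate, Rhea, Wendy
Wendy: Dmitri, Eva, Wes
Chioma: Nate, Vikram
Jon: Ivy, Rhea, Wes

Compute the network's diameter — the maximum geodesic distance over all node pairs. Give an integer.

4

Eccentricity of each node (its greatest distance to any other): Chioma:4, Dmitri:3, Eva:3, Fatima:3, Ivy:3, Jon:3, Nate:3, Rhea:3, Vikram:3, Wendy:3, Wes:4.
The maximum eccentricity is 4, realized for instance by the pair Wes–Chioma via Wes – Jon – Ivy – Vikram – Chioma. So the diameter is 4.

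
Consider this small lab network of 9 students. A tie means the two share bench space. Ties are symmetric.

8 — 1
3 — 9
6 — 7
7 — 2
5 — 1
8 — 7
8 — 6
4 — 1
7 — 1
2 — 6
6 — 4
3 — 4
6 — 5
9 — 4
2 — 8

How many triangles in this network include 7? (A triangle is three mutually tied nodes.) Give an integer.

7's neighbors: 1, 2, 6, and 8.
Neighbor pairs that are themselves tied: 7–1–8; 7–2–6; 7–2–8; 7–6–8. Each forms one triangle with 7, for 4 in total.

4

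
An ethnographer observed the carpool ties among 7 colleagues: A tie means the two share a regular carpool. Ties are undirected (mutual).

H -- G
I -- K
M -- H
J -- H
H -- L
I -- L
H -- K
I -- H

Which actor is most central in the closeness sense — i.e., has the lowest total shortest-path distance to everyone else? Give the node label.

Farness (sum of distances to all others) for each node — G:11, H:6, I:9, J:11, K:10, L:10, M:11.
The smallest farness is 6, for H, so H has the highest closeness.

H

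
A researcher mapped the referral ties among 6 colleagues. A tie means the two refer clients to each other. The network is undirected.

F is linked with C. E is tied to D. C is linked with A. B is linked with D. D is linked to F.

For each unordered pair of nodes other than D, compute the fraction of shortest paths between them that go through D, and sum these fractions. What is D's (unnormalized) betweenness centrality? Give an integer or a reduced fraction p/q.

7

Pairs whose geodesics pass through D — A–E: 1; A–B: 1; E–B: 1; E–C: 1; E–F: 1; B–C: 1; B–F: 1.
All other pairs contribute 0.
Summing the contributions gives betweenness(D) = 7.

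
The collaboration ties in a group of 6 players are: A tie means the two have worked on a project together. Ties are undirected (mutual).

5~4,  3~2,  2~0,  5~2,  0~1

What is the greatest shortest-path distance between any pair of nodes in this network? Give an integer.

Eccentricity of each node (its greatest distance to any other): 0:3, 1:4, 2:2, 3:3, 4:4, 5:3.
The maximum eccentricity is 4, realized for instance by the pair 4–1 via 4 – 5 – 2 – 0 – 1. So the diameter is 4.

4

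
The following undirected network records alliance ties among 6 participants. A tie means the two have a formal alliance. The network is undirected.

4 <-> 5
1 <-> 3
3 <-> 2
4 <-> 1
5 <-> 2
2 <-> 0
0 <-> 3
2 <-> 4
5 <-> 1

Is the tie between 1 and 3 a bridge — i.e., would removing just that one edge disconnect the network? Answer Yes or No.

Even without that edge, 1 still reaches 3 via 1 – 4 – 2 – 3, so the network stays connected. Not a bridge.

No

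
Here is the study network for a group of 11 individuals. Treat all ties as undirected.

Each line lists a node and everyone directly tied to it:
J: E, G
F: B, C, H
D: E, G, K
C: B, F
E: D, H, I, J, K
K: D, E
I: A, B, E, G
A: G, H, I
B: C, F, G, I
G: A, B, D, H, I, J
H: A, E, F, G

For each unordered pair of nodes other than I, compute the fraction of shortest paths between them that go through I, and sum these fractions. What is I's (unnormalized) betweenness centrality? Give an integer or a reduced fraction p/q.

17/4

Pairs whose geodesics pass through I — G–E: 1/4; B–E: 1; B–A: 1/2; B–K: 1/2; E–A: 1/2; E–C: 1/2; A–C: 1/3; A–K: 1/3; C–K: 1/3.
All other pairs contribute 0.
Summing the contributions gives betweenness(I) = 17/4.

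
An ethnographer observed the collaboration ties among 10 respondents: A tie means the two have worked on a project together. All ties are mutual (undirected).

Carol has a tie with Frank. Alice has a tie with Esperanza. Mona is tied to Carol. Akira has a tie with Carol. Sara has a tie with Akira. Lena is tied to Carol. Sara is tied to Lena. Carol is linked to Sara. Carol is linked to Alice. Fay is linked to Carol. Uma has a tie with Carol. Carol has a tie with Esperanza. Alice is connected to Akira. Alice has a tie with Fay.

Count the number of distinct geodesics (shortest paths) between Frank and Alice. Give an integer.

The shortest distance is 2, and the only length-2 path is Frank–Carol–Alice. So there is exactly 1 shortest path.

1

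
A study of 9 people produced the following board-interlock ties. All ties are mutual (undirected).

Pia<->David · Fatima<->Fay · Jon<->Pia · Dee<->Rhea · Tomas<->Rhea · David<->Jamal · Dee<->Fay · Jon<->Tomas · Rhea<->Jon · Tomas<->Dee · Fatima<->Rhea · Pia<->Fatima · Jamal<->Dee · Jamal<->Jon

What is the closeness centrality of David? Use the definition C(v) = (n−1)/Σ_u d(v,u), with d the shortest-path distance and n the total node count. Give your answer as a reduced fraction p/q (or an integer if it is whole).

Distances from David: Dee:2, Fatima:2, Fay:3, Jamal:1, Jon:2, Pia:1, Rhea:3, Tomas:3. Sum = 17.
n = 9, so closeness = 8/17.

8/17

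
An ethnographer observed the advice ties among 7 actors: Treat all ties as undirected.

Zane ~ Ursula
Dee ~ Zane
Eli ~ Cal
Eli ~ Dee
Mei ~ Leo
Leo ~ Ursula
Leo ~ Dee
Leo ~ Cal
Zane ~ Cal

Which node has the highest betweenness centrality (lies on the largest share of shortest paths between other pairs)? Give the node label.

Leo

Unnormalized betweenness of each node: Cal:8/3, Dee:8/3, Eli:1/3, Leo:41/6, Mei:0, Ursula:2/3, Zane:11/6.
Leo has the largest value, 41/6, making it the main broker — the node through which the most shortest paths run.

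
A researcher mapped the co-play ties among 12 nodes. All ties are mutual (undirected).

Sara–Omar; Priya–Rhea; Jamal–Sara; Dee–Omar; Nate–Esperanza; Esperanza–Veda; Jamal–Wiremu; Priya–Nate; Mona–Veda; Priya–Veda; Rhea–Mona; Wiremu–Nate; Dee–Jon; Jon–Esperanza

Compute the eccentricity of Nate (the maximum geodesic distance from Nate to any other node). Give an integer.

Distances from Nate: Dee:3, Esperanza:1, Jamal:2, Jon:2, Mona:3, Omar:4, Priya:1, Rhea:2, Sara:3, Veda:2, Wiremu:1.
The largest is 4 (to Omar), so the eccentricity of Nate is 4.

4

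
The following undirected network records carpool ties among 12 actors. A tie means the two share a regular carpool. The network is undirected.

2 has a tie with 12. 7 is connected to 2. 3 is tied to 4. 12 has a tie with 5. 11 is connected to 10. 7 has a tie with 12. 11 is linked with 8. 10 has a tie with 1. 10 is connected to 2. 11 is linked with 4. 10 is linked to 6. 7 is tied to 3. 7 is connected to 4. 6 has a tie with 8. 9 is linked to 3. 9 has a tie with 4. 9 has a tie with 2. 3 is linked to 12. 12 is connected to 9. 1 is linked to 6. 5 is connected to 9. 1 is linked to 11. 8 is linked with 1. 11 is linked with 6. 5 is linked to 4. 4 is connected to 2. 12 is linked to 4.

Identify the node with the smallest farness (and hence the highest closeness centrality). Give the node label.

Farness (sum of distances to all others) for each node — 1:23, 2:18, 3:22, 4:15, 5:23, 6:23, 7:21, 8:25, 9:20, 10:20, 11:17, 12:19.
The smallest farness is 15, for 4, so 4 has the highest closeness.

4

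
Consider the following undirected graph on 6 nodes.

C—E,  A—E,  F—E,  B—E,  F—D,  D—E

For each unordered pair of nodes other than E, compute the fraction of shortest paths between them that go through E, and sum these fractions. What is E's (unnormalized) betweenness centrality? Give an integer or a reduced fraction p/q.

Pairs whose geodesics pass through E — A–B: 1; A–D: 1; A–F: 1; A–C: 1; B–D: 1; B–F: 1; B–C: 1; D–C: 1; F–C: 1.
All other pairs contribute 0.
Summing the contributions gives betweenness(E) = 9.

9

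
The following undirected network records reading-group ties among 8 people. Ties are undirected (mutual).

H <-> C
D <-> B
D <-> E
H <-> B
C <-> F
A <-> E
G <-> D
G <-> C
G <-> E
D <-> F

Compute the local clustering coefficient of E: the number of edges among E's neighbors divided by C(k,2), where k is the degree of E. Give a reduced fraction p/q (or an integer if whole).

1/3

E's neighbors: A, D, and G (k = 3).
Possible neighbor pairs: C(3,2) = 3. Edges among them: D–G → e = 1.
Clustering(E) = 1/3.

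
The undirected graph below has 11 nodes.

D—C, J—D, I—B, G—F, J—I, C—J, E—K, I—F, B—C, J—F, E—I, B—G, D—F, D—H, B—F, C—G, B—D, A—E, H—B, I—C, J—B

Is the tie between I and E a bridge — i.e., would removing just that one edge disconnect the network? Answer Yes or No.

Without the I–E edge there is no alternate route between I and E, so the network disconnects. It is a bridge.

Yes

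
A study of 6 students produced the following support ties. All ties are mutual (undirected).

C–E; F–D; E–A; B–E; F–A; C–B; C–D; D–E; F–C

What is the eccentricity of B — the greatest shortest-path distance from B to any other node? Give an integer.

Distances from B: A:2, C:1, D:2, E:1, F:2.
The largest is 2 (to D, F, and A), so the eccentricity of B is 2.

2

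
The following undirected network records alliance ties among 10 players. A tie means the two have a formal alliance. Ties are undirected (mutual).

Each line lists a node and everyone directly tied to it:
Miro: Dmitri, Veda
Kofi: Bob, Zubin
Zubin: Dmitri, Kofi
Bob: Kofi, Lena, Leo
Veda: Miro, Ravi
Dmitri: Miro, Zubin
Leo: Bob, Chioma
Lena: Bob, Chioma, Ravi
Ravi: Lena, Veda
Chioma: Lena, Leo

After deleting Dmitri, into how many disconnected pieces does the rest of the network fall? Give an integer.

Dmitri's neighbors (Miro and Zubin) remain reachable from one another through other ties, so the rest of the network stays in one piece.

1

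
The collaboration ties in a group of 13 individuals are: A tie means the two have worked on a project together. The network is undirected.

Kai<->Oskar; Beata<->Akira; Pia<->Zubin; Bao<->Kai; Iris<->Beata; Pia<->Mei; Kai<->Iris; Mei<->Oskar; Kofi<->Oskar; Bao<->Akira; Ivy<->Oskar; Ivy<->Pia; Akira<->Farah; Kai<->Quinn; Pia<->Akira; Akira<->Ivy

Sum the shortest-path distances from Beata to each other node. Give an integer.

28

Distances from Beata: Akira:1, Bao:2, Farah:2, Iris:1, Ivy:2, Kai:2, Kofi:4, Mei:3, Oskar:3, Pia:2, Quinn:3, Zubin:3.
Sum = 1 + 2 + 2 + 1 + 2 + 2 + 4 + 3 + 3 + 2 + 3 + 3 = 28.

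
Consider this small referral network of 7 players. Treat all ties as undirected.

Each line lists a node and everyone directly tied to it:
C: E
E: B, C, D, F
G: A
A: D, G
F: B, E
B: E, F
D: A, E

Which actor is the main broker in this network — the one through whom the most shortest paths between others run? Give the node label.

E

Unnormalized betweenness of each node: A:5, B:0, C:0, D:8, E:11, F:0, G:0.
E has the largest value, 11, making it the main broker — the node through which the most shortest paths run.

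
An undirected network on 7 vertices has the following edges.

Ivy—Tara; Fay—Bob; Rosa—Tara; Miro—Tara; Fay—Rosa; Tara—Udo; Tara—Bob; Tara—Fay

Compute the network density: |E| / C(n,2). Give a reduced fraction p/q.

8/21

There are 8 edges and 7 nodes, so the maximum possible is C(7,2) = 21.
Density = 8/21.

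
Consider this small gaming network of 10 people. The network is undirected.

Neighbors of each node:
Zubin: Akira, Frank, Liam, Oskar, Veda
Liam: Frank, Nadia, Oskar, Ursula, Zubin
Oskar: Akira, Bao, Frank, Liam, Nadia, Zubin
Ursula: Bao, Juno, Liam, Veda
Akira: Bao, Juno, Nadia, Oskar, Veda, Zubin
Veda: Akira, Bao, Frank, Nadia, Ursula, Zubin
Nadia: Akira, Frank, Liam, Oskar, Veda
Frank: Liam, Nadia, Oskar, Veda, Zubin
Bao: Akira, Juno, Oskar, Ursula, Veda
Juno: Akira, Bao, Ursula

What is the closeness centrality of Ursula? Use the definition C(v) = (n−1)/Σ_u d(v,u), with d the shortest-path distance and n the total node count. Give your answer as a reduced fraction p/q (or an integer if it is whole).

Distances from Ursula: Akira:2, Bao:1, Frank:2, Juno:1, Liam:1, Nadia:2, Oskar:2, Veda:1, Zubin:2. Sum = 14.
n = 10, so closeness = 9/14.

9/14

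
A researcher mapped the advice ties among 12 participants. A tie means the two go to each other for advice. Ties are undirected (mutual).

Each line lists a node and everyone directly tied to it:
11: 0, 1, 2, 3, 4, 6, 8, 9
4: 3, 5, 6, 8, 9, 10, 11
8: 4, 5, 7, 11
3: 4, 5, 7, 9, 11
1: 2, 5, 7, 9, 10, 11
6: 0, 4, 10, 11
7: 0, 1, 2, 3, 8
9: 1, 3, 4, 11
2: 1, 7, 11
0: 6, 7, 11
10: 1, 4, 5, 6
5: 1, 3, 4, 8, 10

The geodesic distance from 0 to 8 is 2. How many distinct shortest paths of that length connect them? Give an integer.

The shortest distance is 2. The length-2 paths are: 0–7–8; 0–11–8.
That gives 2 distinct shortest paths.

2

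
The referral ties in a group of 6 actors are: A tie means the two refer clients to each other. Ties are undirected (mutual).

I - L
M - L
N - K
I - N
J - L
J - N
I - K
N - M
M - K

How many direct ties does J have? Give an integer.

J is directly tied to L and N. That is 2 neighbors, so the degree of J is 2.

2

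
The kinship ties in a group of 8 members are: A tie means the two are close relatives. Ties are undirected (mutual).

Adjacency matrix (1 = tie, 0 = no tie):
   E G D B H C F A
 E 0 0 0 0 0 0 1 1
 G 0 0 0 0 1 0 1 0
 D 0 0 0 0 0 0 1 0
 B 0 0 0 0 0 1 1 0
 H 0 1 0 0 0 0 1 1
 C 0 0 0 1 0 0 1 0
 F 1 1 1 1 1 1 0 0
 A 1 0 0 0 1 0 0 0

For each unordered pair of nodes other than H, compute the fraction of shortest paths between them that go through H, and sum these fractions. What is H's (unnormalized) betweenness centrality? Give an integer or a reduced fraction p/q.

Pairs whose geodesics pass through H — G–A: 1; D–A: 1/2; B–A: 1/2; C–A: 1/2; F–A: 1/2.
All other pairs contribute 0.
Summing the contributions gives betweenness(H) = 3.

3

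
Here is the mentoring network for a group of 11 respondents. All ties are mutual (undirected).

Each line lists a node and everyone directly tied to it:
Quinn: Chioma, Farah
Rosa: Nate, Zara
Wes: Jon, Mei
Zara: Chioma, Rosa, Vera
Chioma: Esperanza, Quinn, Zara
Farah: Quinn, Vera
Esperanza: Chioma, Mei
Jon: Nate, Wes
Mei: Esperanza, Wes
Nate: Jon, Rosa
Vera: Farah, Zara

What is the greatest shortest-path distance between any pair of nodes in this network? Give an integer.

Eccentricity of each node (its greatest distance to any other): Chioma:4, Esperanza:4, Farah:5, Jon:5, Mei:4, Nate:4, Quinn:5, Rosa:4, Vera:5, Wes:5, Zara:4.
The maximum eccentricity is 5, realized for instance by the pair Wes–Vera via Wes – Mei – Esperanza – Chioma – Zara – Vera. So the diameter is 5.

5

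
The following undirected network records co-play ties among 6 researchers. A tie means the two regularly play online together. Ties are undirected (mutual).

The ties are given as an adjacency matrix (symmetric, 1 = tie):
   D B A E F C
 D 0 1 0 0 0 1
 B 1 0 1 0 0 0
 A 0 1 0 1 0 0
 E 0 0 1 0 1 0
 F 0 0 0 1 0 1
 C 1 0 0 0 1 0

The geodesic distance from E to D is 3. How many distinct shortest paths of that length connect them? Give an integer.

2

The shortest distance is 3. The length-3 paths are: E–A–B–D; E–F–C–D.
That gives 2 distinct shortest paths.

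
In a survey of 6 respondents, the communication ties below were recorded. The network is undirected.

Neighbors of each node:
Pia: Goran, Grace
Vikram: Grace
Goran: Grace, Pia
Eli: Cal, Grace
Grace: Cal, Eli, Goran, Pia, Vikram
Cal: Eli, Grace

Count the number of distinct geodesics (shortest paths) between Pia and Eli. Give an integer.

The shortest distance is 2, and the only length-2 path is Pia–Grace–Eli. So there is exactly 1 shortest path.

1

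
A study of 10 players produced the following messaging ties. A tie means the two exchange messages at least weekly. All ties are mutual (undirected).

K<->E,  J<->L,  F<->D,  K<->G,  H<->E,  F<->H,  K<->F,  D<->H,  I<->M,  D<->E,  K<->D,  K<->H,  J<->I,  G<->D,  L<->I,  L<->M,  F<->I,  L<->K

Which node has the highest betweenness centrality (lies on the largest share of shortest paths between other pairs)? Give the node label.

K

Unnormalized betweenness of each node: D:29/12, E:0, F:71/12, G:0, H:7/12, I:5, J:0, K:27/2, L:115/12, M:0.
K has the largest value, 27/2, making it the main broker — the node through which the most shortest paths run.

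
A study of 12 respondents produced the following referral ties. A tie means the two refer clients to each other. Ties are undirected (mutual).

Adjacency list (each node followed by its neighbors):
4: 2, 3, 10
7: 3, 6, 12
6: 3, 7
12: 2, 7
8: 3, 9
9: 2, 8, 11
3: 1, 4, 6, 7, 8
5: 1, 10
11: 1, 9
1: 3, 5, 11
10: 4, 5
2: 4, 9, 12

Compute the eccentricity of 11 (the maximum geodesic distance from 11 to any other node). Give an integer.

Distances from 11: 1:1, 2:2, 3:2, 4:3, 5:2, 6:3, 7:3, 8:2, 9:1, 10:3, 12:3.
The largest is 3 (to 4, 7, 6, 10, and 12), so the eccentricity of 11 is 3.

3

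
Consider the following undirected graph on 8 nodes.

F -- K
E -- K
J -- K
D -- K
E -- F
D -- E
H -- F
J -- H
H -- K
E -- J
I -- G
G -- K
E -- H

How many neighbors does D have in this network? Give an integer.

D is directly tied to E and K. That is 2 neighbors, so the degree of D is 2.

2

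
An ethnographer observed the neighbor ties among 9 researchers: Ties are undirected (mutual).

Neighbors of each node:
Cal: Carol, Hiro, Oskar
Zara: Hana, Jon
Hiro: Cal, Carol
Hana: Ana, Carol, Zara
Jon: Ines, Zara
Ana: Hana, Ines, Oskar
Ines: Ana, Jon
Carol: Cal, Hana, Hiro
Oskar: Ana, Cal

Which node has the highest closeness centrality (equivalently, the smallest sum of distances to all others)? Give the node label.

Hana

Farness (sum of distances to all others) for each node — Ana:14, Cal:17, Carol:15, Hana:13, Hiro:20, Ines:18, Jon:20, Oskar:16, Zara:17.
The smallest farness is 13, for Hana, so Hana has the highest closeness.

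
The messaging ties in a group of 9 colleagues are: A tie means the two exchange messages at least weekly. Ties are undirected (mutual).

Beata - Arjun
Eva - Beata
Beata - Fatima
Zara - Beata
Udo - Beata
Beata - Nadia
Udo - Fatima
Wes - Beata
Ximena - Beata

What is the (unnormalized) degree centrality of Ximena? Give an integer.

1

Ximena is directly tied to Beata. That is 1 neighbor, so the degree of Ximena is 1.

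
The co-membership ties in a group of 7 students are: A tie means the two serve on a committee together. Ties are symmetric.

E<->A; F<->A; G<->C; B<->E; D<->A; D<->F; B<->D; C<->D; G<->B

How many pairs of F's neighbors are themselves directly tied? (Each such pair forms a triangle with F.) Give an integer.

F's neighbors: A and D.
Neighbor pairs that are themselves tied: F–A–D. Each forms one triangle with F, for 1 in total.

1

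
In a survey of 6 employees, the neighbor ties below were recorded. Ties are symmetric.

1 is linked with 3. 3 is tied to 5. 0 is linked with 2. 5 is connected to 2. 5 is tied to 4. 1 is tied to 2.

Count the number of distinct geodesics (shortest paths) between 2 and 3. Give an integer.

2

The shortest distance is 2. The length-2 paths are: 2–1–3; 2–5–3.
That gives 2 distinct shortest paths.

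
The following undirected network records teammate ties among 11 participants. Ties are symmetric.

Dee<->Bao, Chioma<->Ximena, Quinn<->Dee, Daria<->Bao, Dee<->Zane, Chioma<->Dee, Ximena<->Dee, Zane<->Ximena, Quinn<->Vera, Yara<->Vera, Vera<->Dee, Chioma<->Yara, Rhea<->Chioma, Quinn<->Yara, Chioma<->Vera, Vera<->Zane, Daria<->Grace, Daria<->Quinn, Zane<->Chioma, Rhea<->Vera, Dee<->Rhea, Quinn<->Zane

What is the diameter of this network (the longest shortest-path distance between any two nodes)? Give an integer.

4

Eccentricity of each node (its greatest distance to any other): Bao:3, Chioma:4, Daria:3, Dee:3, Grace:4, Quinn:2, Rhea:4, Vera:3, Ximena:4, Yara:3, Zane:3.
The maximum eccentricity is 4, realized for instance by the pair Grace–Chioma via Grace – Daria – Quinn – Zane – Chioma. So the diameter is 4.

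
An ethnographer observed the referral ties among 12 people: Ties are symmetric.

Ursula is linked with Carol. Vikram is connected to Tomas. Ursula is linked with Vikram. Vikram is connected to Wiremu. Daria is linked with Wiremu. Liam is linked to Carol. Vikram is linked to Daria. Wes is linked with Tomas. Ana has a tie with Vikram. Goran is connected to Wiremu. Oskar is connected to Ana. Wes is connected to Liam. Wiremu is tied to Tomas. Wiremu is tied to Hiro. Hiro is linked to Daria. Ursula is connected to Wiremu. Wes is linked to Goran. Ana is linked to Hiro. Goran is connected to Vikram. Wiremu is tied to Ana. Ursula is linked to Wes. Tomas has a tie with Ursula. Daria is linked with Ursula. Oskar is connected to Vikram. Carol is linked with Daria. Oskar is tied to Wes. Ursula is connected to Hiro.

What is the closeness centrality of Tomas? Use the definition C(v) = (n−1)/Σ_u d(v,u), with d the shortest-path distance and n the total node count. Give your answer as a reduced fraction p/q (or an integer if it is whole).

Distances from Tomas: Ana:2, Carol:2, Daria:2, Goran:2, Hiro:2, Liam:2, Oskar:2, Ursula:1, Vikram:1, Wes:1, Wiremu:1. Sum = 18.
n = 12, so closeness = 11/18.

11/18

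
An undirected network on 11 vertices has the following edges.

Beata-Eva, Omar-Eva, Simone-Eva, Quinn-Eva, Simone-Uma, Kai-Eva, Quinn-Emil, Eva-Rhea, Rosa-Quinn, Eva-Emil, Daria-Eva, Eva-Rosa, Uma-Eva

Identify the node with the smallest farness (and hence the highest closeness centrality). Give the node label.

Farness (sum of distances to all others) for each node — Beata:19, Daria:19, Emil:18, Eva:10, Kai:19, Omar:19, Quinn:17, Rhea:19, Rosa:18, Simone:18, Uma:18.
The smallest farness is 10, for Eva, so Eva has the highest closeness.

Eva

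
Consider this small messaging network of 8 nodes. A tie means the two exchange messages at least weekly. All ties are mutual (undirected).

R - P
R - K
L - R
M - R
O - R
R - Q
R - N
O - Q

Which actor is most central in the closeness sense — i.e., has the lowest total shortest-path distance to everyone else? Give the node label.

R

Farness (sum of distances to all others) for each node — K:13, L:13, M:13, N:13, O:12, P:13, Q:12, R:7.
The smallest farness is 7, for R, so R has the highest closeness.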